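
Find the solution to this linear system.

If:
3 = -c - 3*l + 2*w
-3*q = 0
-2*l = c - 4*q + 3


Then:
c = -4*w - 3
l = 2*w
q = 0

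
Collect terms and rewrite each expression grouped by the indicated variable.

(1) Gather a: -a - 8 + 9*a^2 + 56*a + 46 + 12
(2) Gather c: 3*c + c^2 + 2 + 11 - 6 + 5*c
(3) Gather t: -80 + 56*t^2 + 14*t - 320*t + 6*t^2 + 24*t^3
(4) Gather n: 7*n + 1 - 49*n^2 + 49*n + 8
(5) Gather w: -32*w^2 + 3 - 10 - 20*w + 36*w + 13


(1) = 9*a^2 + 55*a + 50
(2) = c^2 + 8*c + 7
(3) = 24*t^3 + 62*t^2 - 306*t - 80
(4) = -49*n^2 + 56*n + 9
(5) = -32*w^2 + 16*w + 6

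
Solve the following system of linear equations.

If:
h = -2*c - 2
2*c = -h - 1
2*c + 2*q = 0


Then:
No Solution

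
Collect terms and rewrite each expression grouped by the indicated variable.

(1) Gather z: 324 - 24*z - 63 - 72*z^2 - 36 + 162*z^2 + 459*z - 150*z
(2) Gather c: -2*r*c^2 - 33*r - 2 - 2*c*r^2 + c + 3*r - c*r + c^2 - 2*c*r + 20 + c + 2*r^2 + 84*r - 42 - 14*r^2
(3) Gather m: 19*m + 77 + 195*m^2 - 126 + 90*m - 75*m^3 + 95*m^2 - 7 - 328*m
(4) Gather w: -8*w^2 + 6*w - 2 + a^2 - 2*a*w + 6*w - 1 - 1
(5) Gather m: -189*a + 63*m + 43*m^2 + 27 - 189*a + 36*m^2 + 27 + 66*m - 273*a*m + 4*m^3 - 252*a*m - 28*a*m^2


(1) = 90*z^2 + 285*z + 225
(2) = c^2*(1 - 2*r) + c*(-2*r^2 - 3*r + 2) - 12*r^2 + 54*r - 24
(3) = -75*m^3 + 290*m^2 - 219*m - 56
(4) = a^2 - 8*w^2 + w*(12 - 2*a) - 4
(5) = -378*a + 4*m^3 + m^2*(79 - 28*a) + m*(129 - 525*a) + 54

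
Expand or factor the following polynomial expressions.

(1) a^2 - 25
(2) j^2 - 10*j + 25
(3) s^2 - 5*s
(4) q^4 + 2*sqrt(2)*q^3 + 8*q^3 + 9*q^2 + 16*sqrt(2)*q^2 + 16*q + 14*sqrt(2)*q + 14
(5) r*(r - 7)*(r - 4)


(1) = (a - 5)*(a + 5)
(2) = (j - 5)^2
(3) = s*(s - 5)
(4) = (q + 1)*(q + 7)*(q + sqrt(2))^2
(5) = r^3 - 11*r^2 + 28*r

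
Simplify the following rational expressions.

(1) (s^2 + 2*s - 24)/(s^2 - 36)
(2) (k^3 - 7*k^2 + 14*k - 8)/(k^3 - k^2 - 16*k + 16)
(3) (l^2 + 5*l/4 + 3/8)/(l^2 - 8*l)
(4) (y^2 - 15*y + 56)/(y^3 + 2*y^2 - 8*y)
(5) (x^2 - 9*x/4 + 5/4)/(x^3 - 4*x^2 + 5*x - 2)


(1) = (s - 4)/(s - 6)
(2) = (k - 2)/(k + 4)
(3) = (8*l^2 + 10*l + 3)/(8*l^2 - 64*l)
(4) = (y^2 - 15*y + 56)/(y^3 + 2*y^2 - 8*y)
(5) = (4*x - 5)/(4*x^2 - 12*x + 8)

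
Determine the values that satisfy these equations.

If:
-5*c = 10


Then:
c = -2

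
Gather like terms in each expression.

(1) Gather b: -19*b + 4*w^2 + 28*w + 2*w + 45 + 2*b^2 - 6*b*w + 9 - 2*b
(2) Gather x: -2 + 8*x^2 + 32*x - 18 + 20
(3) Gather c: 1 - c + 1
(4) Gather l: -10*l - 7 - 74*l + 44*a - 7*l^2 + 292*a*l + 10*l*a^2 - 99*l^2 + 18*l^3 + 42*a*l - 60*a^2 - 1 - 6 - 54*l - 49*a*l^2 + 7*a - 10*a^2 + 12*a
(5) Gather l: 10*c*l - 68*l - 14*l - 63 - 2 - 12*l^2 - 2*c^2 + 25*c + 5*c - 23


(1) = 2*b^2 + b*(-6*w - 21) + 4*w^2 + 30*w + 54
(2) = 8*x^2 + 32*x
(3) = 2 - c
(4) = -70*a^2 + 63*a + 18*l^3 + l^2*(-49*a - 106) + l*(10*a^2 + 334*a - 138) - 14
(5) = -2*c^2 + 30*c - 12*l^2 + l*(10*c - 82) - 88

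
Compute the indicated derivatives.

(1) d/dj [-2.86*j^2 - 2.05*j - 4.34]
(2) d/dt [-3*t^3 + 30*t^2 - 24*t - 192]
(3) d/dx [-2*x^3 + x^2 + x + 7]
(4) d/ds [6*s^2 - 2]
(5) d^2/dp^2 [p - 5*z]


(1) = -5.72*j - 2.05
(2) = -9*t^2 + 60*t - 24
(3) = -6*x^2 + 2*x + 1
(4) = 12*s
(5) = 0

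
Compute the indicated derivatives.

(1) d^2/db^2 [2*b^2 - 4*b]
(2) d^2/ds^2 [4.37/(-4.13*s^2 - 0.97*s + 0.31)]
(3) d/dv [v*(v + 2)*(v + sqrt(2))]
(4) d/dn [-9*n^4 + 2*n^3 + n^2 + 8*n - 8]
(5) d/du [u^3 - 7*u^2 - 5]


(1) = 4
(2) = (149.077306*s^2 + 35.013314*s - 4.37*(8.26*s + 0.97)*(16.52*s + 1.94) - 11.189822)/(4.13*s^2 + 0.97*s - 0.31)^3
(3) = v*(v + 2) + v*(v + sqrt(2)) + (v + 2)*(v + sqrt(2))
(4) = -36*n^3 + 6*n^2 + 2*n + 8
(5) = u*(3*u - 14)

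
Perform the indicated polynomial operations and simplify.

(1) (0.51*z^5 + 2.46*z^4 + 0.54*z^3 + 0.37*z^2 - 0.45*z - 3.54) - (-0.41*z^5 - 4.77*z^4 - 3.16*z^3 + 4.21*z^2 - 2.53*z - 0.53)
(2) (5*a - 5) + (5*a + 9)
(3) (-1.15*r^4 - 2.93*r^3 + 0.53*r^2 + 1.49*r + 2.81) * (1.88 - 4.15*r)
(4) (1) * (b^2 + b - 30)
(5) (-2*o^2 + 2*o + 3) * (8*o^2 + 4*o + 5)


(1) = 0.92*z^5 + 7.23*z^4 + 3.7*z^3 - 3.84*z^2 + 2.08*z - 3.01
(2) = 10*a + 4
(3) = 4.7725*r^5 + 9.9975*r^4 - 7.7079*r^3 - 5.1871*r^2 - 8.8603*r + 5.2828
(4) = b^2 + b - 30
(5) = -16*o^4 + 8*o^3 + 22*o^2 + 22*o + 15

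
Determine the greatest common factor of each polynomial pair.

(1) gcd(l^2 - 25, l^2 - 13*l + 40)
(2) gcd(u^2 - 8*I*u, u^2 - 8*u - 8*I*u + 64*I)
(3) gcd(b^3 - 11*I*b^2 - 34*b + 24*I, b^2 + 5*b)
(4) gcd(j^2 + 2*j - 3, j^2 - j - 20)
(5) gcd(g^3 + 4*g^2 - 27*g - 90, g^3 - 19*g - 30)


(1) = gcd((l - 5)*(l + 5), (l - 8)*(l - 5)) = l - 5
(2) = gcd(u*(u - 8*I), (u - 8)*(u - 8*I)) = u - 8*I
(3) = gcd((b - 6*I)*(b - 4*I)*(b - I), b*(b + 5)) = 1
(4) = gcd((j - 1)*(j + 3), (j - 5)*(j + 4)) = 1
(5) = g^2 - 2*g - 15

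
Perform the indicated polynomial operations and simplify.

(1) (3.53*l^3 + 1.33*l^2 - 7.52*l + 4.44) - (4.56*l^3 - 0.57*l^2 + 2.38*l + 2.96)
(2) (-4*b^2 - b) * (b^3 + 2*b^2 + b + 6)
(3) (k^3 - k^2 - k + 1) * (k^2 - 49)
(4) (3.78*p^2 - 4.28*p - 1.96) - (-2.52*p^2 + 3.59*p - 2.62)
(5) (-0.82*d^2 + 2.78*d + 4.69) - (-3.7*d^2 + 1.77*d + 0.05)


(1) = -1.03*l^3 + 1.9*l^2 - 9.9*l + 1.48
(2) = -4*b^5 - 9*b^4 - 6*b^3 - 25*b^2 - 6*b
(3) = k^5 - k^4 - 50*k^3 + 50*k^2 + 49*k - 49
(4) = 6.3*p^2 - 7.87*p + 0.66
(5) = 2.88*d^2 + 1.01*d + 4.64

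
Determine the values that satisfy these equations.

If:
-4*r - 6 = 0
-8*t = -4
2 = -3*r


Then:
No Solution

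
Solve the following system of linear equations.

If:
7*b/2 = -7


Then:
b = -2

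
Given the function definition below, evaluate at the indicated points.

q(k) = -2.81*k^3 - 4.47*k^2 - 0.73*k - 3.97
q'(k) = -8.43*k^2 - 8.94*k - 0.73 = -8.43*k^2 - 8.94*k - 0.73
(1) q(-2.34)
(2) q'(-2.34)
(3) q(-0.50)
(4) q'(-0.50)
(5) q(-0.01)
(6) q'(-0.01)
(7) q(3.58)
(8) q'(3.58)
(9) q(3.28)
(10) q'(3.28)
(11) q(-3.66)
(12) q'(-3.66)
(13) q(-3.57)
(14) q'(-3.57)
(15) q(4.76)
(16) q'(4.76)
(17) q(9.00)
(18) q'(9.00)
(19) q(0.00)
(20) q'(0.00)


(1) = 9.27
(2) = -25.97
(3) = -4.37
(4) = 1.63
(5) = -3.96
(6) = -0.64
(7) = -192.80
(8) = -140.78
(9) = -153.61
(10) = -120.75
(11) = 76.59
(12) = -80.93
(13) = 69.52
(14) = -76.25
(15) = -411.78
(16) = -234.29
(17) = -2421.10
(18) = -764.02
(19) = -3.97
(20) = -0.73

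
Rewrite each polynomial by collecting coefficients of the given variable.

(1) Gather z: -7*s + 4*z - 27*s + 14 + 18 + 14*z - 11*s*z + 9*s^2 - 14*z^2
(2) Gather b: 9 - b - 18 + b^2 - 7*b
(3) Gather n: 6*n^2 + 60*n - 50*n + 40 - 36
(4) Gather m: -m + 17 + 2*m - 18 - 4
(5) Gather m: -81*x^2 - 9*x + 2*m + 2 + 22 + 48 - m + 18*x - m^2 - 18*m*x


(1) = 9*s^2 - 34*s - 14*z^2 + z*(18 - 11*s) + 32
(2) = b^2 - 8*b - 9
(3) = 6*n^2 + 10*n + 4
(4) = m - 5
(5) = -m^2 + m*(1 - 18*x) - 81*x^2 + 9*x + 72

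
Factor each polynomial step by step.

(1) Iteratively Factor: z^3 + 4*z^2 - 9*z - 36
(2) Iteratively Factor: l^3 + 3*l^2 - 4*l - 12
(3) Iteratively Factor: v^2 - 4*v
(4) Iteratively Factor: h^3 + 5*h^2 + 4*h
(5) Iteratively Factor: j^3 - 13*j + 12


(1) = (z + 4)*(z^2 - 9) = (z + 3)*(z + 4)*(z - 3)
(2) = (l + 2)*(l^2 + l - 6) = (l - 2)*(l + 2)*(l + 3)
(3) = (v - 4)*(v)
(4) = (h + 1)*(h^2 + 4*h) = h*(h + 1)*(h + 4)
(5) = (j + 4)*(j^2 - 4*j + 3) = (j - 1)*(j + 4)*(j - 3)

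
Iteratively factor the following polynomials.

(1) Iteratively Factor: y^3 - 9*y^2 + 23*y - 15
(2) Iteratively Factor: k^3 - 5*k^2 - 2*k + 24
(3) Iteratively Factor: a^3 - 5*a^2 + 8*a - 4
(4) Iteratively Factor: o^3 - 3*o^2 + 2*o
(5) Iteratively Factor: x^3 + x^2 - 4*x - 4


(1) = (y - 1)*(y^2 - 8*y + 15) = (y - 5)*(y - 1)*(y - 3)
(2) = (k + 2)*(k^2 - 7*k + 12) = (k - 3)*(k + 2)*(k - 4)
(3) = (a - 2)*(a^2 - 3*a + 2) = (a - 2)*(a - 1)*(a - 2)
(4) = (o - 2)*(o^2 - o) = o*(o - 2)*(o - 1)
(5) = (x - 2)*(x^2 + 3*x + 2) = (x - 2)*(x + 1)*(x + 2)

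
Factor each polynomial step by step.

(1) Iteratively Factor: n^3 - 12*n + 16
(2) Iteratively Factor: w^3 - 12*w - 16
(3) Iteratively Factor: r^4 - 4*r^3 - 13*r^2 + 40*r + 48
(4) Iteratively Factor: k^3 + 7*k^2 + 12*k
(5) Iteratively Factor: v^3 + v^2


(1) = (n - 2)*(n^2 + 2*n - 8) = (n - 2)^2*(n + 4)
(2) = (w - 4)*(w^2 + 4*w + 4) = (w - 4)*(w + 2)*(w + 2)
(3) = (r - 4)*(r^3 - 13*r - 12) = (r - 4)*(r + 1)*(r^2 - r - 12) = (r - 4)^2*(r + 1)*(r + 3)
(4) = (k)*(k^2 + 7*k + 12) = k*(k + 4)*(k + 3)
(5) = (v + 1)*(v^2) = v*(v + 1)*(v)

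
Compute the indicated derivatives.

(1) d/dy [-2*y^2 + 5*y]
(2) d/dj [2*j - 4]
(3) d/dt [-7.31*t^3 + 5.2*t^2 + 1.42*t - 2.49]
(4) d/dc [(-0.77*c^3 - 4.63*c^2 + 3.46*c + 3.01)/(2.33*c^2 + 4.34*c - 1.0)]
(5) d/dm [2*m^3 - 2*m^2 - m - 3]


(1) = 5 - 4*y
(2) = 2
(3) = -21.93*t^2 + 10.4*t + 1.42
(4) = (-1.7941*c^4 - 6.6836*c^3 - 25.846*c^2 - 4.7666*c - 16.5234)/(5.4289*c^4 + 20.2244*c^3 + 14.1756*c^2 - 8.68*c + 1.0)
(5) = 6*m^2 - 4*m - 1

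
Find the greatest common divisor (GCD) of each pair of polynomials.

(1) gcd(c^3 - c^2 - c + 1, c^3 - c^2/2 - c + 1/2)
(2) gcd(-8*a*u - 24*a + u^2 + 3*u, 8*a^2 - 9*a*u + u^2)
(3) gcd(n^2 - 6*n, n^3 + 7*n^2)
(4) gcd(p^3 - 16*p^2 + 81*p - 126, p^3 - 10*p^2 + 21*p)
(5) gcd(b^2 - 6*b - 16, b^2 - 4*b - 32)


(1) = c^2 - 1
(2) = -8*a + u
(3) = n
(4) = gcd((p - 7)*(p - 6)*(p - 3), p*(p - 7)*(p - 3)) = p^2 - 10*p + 21
(5) = gcd((b - 8)*(b + 2), (b - 8)*(b + 4)) = b - 8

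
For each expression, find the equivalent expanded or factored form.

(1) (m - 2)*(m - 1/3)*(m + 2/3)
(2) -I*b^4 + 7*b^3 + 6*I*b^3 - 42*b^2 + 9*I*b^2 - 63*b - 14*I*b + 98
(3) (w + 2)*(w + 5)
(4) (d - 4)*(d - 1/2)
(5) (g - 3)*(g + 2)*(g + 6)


(1) = m^3 - 5*m^2/3 - 8*m/9 + 4/9
(2) = (b - 7)*(b + 2)*(b + 7*I)*(-I*b + I)
(3) = w^2 + 7*w + 10
(4) = d^2 - 9*d/2 + 2
(5) = g^3 + 5*g^2 - 12*g - 36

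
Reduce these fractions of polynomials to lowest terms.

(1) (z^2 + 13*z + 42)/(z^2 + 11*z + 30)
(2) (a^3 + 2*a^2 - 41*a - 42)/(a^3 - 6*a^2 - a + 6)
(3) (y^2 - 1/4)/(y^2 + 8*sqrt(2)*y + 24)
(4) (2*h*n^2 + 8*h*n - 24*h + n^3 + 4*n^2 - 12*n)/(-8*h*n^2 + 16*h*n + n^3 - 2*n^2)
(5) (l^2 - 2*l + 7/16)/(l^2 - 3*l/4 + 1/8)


(1) = (z + 7)/(z + 5)
(2) = (a + 7)/(a - 1)
(3) = (4*y^2 - 1)/(4*y^2 + 32*sqrt(2)*y + 96)
(4) = (-2*h*n - 12*h - n^2 - 6*n)/(8*h*n - n^2)
(5) = (4*l - 7)/(4*l - 2)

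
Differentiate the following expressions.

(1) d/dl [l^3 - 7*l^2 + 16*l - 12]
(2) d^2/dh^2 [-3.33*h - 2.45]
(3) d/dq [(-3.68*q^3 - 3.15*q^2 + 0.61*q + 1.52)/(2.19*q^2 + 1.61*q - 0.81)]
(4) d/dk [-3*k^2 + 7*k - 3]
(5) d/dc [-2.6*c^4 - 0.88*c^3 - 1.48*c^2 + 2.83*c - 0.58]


(1) = 3*l^2 - 14*l + 16
(2) = 0
(3) = (-8.0592*q^4 - 11.8496*q^3 + 2.535*q^2 - 1.5546*q - 2.9413)/(4.7961*q^4 + 7.0518*q^3 - 0.9557*q^2 - 2.6082*q + 0.6561)
(4) = 7 - 6*k
(5) = -10.4*c^3 - 2.64*c^2 - 2.96*c + 2.83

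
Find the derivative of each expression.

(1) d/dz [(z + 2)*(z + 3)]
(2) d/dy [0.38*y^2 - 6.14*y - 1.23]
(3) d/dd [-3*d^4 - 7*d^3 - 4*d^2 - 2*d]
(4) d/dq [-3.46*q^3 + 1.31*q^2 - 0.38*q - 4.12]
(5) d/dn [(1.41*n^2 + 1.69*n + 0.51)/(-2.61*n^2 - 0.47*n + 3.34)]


(1) = 2*z + 5
(2) = 0.76*y - 6.14
(3) = -12*d^3 - 21*d^2 - 8*d - 2
(4) = -10.38*q^2 + 2.62*q - 0.38
(5) = (3.7482*n^2 + 12.081*n + 5.8843)/(6.8121*n^4 + 2.4534*n^3 - 17.2139*n^2 - 3.1396*n + 11.1556)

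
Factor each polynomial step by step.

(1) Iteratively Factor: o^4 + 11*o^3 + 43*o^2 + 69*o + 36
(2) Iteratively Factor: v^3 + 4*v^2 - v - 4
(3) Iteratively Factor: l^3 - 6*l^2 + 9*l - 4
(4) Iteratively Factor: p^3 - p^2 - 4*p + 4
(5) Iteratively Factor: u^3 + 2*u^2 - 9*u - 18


(1) = (o + 1)*(o^3 + 10*o^2 + 33*o + 36) = (o + 1)*(o + 4)*(o^2 + 6*o + 9) = (o + 1)*(o + 3)*(o + 4)*(o + 3)
(2) = (v + 1)*(v^2 + 3*v - 4) = (v + 1)*(v + 4)*(v - 1)
(3) = (l - 1)*(l^2 - 5*l + 4) = (l - 4)*(l - 1)*(l - 1)
(4) = (p + 2)*(p^2 - 3*p + 2) = (p - 2)*(p + 2)*(p - 1)
(5) = (u + 2)*(u^2 - 9) = (u + 2)*(u + 3)*(u - 3)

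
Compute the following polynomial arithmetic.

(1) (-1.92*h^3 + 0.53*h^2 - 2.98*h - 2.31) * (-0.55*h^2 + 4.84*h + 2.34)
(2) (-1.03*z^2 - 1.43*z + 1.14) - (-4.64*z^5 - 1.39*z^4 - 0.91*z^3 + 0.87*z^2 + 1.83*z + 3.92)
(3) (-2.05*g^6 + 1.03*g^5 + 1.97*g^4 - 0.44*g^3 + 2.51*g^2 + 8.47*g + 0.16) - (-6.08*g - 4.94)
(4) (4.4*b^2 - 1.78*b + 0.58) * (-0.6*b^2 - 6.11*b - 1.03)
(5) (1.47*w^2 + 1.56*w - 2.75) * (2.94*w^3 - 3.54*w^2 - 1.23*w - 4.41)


(1) = 1.056*h^5 - 9.5843*h^4 - 0.2886*h^3 - 11.9125*h^2 - 18.1536*h - 5.4054
(2) = 4.64*z^5 + 1.39*z^4 + 0.91*z^3 - 1.9*z^2 - 3.26*z - 2.78
(3) = -2.05*g^6 + 1.03*g^5 + 1.97*g^4 - 0.44*g^3 + 2.51*g^2 + 14.55*g + 5.1
(4) = -2.64*b^4 - 25.816*b^3 + 5.9958*b^2 - 1.7104*b - 0.5974
(5) = 4.3218*w^5 - 0.6174*w^4 - 15.4155*w^3 + 1.3335*w^2 - 3.4971*w + 12.1275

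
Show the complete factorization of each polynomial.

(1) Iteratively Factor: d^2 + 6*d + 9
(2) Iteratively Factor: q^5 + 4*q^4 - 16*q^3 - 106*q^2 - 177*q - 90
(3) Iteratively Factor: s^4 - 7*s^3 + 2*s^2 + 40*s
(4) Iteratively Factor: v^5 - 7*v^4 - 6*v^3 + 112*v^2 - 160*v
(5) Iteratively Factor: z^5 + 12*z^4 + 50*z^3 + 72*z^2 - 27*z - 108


(1) = (d + 3)*(d + 3)
(2) = (q + 1)*(q^4 + 3*q^3 - 19*q^2 - 87*q - 90) = (q + 1)*(q + 3)*(q^3 - 19*q - 30) = (q + 1)*(q + 2)*(q + 3)*(q^2 - 2*q - 15) = (q - 5)*(q + 1)*(q + 2)*(q + 3)*(q + 3)
(3) = (s + 2)*(s^3 - 9*s^2 + 20*s) = (s - 4)*(s + 2)*(s^2 - 5*s) = (s - 5)*(s - 4)*(s + 2)*(s)
(4) = (v)*(v^4 - 7*v^3 - 6*v^2 + 112*v - 160) = v*(v - 5)*(v^3 - 2*v^2 - 16*v + 32) = v*(v - 5)*(v + 4)*(v^2 - 6*v + 8) = v*(v - 5)*(v - 4)*(v + 4)*(v - 2)
(5) = (z + 3)*(z^4 + 9*z^3 + 23*z^2 + 3*z - 36) = (z + 3)^2*(z^3 + 6*z^2 + 5*z - 12) = (z + 3)^3*(z^2 + 3*z - 4) = (z - 1)*(z + 3)^3*(z + 4)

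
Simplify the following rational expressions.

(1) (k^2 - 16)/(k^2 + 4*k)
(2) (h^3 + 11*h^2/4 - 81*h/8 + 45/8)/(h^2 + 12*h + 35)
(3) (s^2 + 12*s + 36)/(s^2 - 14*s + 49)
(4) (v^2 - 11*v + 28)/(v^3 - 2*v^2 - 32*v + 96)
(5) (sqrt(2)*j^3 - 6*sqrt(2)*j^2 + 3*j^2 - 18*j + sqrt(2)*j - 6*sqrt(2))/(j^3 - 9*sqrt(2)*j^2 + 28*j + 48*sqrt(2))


(1) = (k - 4)/k
(2) = (8*h^2 - 18*h + 9)/(8*h + 56)
(3) = (s^2 + 12*s + 36)/(s^2 - 14*s + 49)
(4) = (v - 7)/(v^2 + 2*v - 24)
(5) = (sqrt(2)*j^2 + j*(1 - 6*sqrt(2)) - 6)/(j^2 - 10*sqrt(2)*j + 48)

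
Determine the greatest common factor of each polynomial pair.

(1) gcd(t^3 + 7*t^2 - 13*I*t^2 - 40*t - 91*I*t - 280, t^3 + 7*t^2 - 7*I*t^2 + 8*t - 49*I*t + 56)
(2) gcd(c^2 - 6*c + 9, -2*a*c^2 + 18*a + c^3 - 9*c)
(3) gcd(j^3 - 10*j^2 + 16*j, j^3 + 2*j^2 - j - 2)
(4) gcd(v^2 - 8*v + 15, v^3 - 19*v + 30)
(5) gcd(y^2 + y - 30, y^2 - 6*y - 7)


(1) = t^2 + t*(7 - 8*I) - 56*I
(2) = c - 3
(3) = 1
(4) = gcd((v - 5)*(v - 3), (v - 3)*(v - 2)*(v + 5)) = v - 3
(5) = 1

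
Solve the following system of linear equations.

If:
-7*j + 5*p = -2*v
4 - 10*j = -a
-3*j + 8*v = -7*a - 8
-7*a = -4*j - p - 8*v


Then:
a = -172/513
j = 188/513
p = 20/27
v = -292/513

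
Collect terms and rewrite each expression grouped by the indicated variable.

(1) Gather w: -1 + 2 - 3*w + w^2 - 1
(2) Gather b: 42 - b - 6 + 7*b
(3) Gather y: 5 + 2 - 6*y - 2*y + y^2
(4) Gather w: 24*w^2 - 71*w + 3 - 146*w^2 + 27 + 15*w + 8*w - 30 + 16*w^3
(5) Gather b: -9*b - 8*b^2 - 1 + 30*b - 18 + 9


(1) = w^2 - 3*w
(2) = 6*b + 36
(3) = y^2 - 8*y + 7
(4) = 16*w^3 - 122*w^2 - 48*w
(5) = -8*b^2 + 21*b - 10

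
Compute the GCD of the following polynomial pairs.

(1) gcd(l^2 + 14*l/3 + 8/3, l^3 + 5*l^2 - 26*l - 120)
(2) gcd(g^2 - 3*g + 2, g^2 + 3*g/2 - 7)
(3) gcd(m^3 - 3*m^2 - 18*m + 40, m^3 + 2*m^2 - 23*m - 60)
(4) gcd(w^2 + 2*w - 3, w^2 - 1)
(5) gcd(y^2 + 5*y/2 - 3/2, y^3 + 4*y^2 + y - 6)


(1) = l + 4
(2) = g - 2
(3) = gcd((m - 5)*(m - 2)*(m + 4), (m - 5)*(m + 3)*(m + 4)) = m^2 - m - 20
(4) = gcd((w - 1)*(w + 3), (w - 1)*(w + 1)) = w - 1
(5) = gcd((y - 1/2)*(y + 3), (y - 1)*(y + 2)*(y + 3)) = y + 3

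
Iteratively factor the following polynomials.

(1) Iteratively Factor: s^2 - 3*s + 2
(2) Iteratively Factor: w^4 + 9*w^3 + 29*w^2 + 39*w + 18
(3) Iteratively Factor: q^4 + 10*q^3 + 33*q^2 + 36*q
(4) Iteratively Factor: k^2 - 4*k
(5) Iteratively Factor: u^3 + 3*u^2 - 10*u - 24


(1) = (s - 1)*(s - 2)
(2) = (w + 1)*(w^3 + 8*w^2 + 21*w + 18) = (w + 1)*(w + 3)*(w^2 + 5*w + 6) = (w + 1)*(w + 3)^2*(w + 2)
(3) = (q)*(q^3 + 10*q^2 + 33*q + 36) = q*(q + 4)*(q^2 + 6*q + 9) = q*(q + 3)*(q + 4)*(q + 3)
(4) = (k - 4)*(k)
(5) = (u + 2)*(u^2 + u - 12) = (u + 2)*(u + 4)*(u - 3)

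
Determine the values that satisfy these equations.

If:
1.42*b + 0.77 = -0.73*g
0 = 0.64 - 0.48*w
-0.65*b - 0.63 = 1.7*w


Then:
b = -4.46
g = 7.61
w = 1.33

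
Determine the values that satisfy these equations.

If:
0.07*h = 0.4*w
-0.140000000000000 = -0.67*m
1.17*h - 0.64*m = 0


Then:
h = 0.11
m = 0.21
w = 0.02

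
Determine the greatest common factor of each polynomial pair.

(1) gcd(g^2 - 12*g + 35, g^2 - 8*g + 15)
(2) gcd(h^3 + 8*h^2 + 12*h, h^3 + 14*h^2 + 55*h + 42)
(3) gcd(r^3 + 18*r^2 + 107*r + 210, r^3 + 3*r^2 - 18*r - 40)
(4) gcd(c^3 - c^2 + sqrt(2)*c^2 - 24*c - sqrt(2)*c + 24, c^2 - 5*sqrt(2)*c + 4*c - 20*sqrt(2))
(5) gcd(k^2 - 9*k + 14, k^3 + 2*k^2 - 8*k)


(1) = g - 5
(2) = gcd(h*(h + 2)*(h + 6), (h + 1)*(h + 6)*(h + 7)) = h + 6
(3) = gcd((r + 5)*(r + 6)*(r + 7), (r - 4)*(r + 2)*(r + 5)) = r + 5
(4) = 1
(5) = gcd((k - 7)*(k - 2), k*(k - 2)*(k + 4)) = k - 2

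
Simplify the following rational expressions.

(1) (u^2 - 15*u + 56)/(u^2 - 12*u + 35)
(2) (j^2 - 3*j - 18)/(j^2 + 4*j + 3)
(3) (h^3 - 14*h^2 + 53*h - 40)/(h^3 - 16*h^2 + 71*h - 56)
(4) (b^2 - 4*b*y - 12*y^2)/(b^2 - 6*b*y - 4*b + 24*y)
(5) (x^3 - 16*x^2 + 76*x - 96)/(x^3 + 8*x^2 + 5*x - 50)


(1) = (u - 8)/(u - 5)
(2) = (j - 6)/(j + 1)
(3) = (h - 5)/(h - 7)
(4) = (b + 2*y)/(b - 4)
(5) = (x^2 - 14*x + 48)/(x^2 + 10*x + 25)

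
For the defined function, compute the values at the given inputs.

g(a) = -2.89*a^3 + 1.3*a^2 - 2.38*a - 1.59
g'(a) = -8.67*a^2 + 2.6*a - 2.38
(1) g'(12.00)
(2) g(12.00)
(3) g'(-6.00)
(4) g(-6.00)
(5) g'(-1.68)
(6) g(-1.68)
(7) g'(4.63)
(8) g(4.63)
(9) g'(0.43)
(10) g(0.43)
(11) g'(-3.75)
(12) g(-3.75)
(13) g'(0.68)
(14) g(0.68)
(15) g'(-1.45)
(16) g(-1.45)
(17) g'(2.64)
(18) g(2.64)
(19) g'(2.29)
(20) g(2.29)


(1) = -1219.66
(2) = -4836.87
(3) = -330.10
(4) = 683.73
(5) = -31.22
(6) = 19.78
(7) = -176.20
(8) = -271.58
(9) = -2.87
(10) = -2.60
(11) = -134.05
(12) = 178.02
(13) = -4.62
(14) = -3.52
(15) = -24.38
(16) = 13.40
(17) = -55.94
(18) = -51.99
(19) = -41.89
(20) = -34.93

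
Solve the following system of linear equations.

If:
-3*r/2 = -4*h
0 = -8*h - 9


Then:
h = -9/8
r = -3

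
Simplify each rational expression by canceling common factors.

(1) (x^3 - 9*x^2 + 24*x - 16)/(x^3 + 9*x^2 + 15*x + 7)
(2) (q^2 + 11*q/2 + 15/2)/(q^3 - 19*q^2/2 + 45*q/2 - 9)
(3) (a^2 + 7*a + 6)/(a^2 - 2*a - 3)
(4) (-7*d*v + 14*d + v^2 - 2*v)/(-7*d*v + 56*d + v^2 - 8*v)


(1) = (x^3 - 9*x^2 + 24*x - 16)/(x^3 + 9*x^2 + 15*x + 7)
(2) = (2*q^2 + 11*q + 15)/(2*q^3 - 19*q^2 + 45*q - 18)
(3) = (a + 6)/(a - 3)
(4) = (v - 2)/(v - 8)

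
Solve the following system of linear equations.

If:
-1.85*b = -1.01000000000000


Then:
b = 0.55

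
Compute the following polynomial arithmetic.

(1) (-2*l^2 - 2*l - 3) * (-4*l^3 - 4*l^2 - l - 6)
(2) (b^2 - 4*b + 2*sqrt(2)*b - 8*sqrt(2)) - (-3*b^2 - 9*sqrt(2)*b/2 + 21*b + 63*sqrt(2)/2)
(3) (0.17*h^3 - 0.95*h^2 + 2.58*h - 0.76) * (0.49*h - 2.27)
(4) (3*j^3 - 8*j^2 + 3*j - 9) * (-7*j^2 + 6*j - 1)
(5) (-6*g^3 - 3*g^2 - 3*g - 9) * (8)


(1) = 8*l^5 + 16*l^4 + 22*l^3 + 26*l^2 + 15*l + 18
(2) = 4*b^2 - 25*b + 13*sqrt(2)*b/2 - 79*sqrt(2)/2
(3) = 0.0833*h^4 - 0.8514*h^3 + 3.4207*h^2 - 6.229*h + 1.7252
(4) = -21*j^5 + 74*j^4 - 72*j^3 + 89*j^2 - 57*j + 9
(5) = -48*g^3 - 24*g^2 - 24*g - 72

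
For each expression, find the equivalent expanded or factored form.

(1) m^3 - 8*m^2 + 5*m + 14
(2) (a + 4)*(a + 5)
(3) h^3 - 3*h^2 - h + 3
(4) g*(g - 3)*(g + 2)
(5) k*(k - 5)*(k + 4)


(1) = (m - 7)*(m - 2)*(m + 1)
(2) = a^2 + 9*a + 20
(3) = (h - 3)*(h - 1)*(h + 1)
(4) = g^3 - g^2 - 6*g
(5) = k^3 - k^2 - 20*k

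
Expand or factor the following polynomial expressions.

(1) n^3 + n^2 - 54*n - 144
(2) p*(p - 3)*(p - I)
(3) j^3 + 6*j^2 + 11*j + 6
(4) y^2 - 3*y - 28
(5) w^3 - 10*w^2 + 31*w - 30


(1) = (n - 8)*(n + 3)*(n + 6)
(2) = p^3 - 3*p^2 - I*p^2 + 3*I*p
(3) = (j + 1)*(j + 2)*(j + 3)
(4) = (y - 7)*(y + 4)
(5) = (w - 5)*(w - 3)*(w - 2)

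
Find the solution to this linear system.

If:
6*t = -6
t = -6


Then:
No Solution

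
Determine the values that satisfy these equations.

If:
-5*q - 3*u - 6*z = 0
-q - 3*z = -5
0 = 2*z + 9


Then:
q = 37/2
u = -131/6
z = -9/2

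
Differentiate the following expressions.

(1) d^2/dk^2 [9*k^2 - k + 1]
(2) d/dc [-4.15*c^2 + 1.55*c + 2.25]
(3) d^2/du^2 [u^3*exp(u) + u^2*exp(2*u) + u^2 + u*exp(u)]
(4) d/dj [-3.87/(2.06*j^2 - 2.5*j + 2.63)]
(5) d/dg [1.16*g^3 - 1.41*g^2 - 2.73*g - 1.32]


(1) = 18
(2) = 1.55 - 8.3*c
(3) = u^3*exp(u) + 4*u^2*exp(2*u) + 6*u^2*exp(u) + 8*u*exp(2*u) + 7*u*exp(u) + 2*exp(2*u) + 2*exp(u) + 2
(4) = (15.9444*j - 9.675)/(2.06*j^2 - 2.5*j + 2.63)^2
(5) = 3.48*g^2 - 2.82*g - 2.73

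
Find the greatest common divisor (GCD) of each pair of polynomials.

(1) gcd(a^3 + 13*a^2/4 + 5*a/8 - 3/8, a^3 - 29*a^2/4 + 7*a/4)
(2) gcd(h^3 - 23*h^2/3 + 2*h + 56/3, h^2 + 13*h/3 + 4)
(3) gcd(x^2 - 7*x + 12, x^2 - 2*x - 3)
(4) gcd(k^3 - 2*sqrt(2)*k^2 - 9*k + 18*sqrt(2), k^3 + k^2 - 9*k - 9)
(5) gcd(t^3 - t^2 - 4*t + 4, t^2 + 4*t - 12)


(1) = gcd((a - 1/4)*(a + 1/2)*(a + 3), a*(a - 7)*(a - 1/4)) = a - 1/4
(2) = h + 4/3
(3) = gcd((x - 4)*(x - 3), (x - 3)*(x + 1)) = x - 3
(4) = gcd((k - 3)*(k + 3)*(k - 2*sqrt(2)), (k - 3)*(k + 1)*(k + 3)) = k^2 - 9
(5) = t - 2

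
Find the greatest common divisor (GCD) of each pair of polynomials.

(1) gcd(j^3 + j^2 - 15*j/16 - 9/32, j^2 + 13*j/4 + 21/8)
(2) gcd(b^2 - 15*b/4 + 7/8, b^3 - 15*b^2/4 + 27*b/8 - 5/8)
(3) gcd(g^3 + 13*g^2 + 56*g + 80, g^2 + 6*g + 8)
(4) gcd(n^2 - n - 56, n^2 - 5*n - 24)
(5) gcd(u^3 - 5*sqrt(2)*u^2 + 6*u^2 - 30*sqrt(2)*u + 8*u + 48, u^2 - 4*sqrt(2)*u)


(1) = gcd((j - 3/4)*(j + 1/4)*(j + 3/2), (j + 3/2)*(j + 7/4)) = j + 3/2
(2) = b - 1/4
(3) = g + 4
(4) = gcd((n - 8)*(n + 7), (n - 8)*(n + 3)) = n - 8
(5) = gcd((u + 6)*(u - 4*sqrt(2))*(u - sqrt(2)), u*(u - 4*sqrt(2))) = u - 4*sqrt(2)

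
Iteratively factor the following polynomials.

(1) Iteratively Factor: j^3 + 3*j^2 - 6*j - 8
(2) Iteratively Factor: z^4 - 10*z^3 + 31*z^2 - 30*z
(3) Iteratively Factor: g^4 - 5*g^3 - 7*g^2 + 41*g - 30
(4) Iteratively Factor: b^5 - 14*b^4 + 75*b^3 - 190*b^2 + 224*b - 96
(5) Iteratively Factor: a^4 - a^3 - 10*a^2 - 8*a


(1) = (j + 4)*(j^2 - j - 2) = (j + 1)*(j + 4)*(j - 2)
(2) = (z)*(z^3 - 10*z^2 + 31*z - 30) = z*(z - 3)*(z^2 - 7*z + 10) = z*(z - 5)*(z - 3)*(z - 2)
(3) = (g - 1)*(g^3 - 4*g^2 - 11*g + 30) = (g - 5)*(g - 1)*(g^2 + g - 6) = (g - 5)*(g - 1)*(g + 3)*(g - 2)
(4) = (b - 4)*(b^4 - 10*b^3 + 35*b^2 - 50*b + 24) = (b - 4)*(b - 2)*(b^3 - 8*b^2 + 19*b - 12) = (b - 4)*(b - 2)*(b - 1)*(b^2 - 7*b + 12) = (b - 4)^2*(b - 2)*(b - 1)*(b - 3)
(5) = (a)*(a^3 - a^2 - 10*a - 8) = a*(a + 1)*(a^2 - 2*a - 8) = a*(a - 4)*(a + 1)*(a + 2)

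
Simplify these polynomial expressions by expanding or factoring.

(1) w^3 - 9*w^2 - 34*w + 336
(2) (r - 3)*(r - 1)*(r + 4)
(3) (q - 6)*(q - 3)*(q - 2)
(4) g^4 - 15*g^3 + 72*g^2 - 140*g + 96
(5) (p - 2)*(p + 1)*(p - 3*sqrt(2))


(1) = (w - 8)*(w - 7)*(w + 6)
(2) = r^3 - 13*r + 12
(3) = q^3 - 11*q^2 + 36*q - 36
(4) = (g - 8)*(g - 3)*(g - 2)^2
(5) = p^3 - 3*sqrt(2)*p^2 - p^2 - 2*p + 3*sqrt(2)*p + 6*sqrt(2)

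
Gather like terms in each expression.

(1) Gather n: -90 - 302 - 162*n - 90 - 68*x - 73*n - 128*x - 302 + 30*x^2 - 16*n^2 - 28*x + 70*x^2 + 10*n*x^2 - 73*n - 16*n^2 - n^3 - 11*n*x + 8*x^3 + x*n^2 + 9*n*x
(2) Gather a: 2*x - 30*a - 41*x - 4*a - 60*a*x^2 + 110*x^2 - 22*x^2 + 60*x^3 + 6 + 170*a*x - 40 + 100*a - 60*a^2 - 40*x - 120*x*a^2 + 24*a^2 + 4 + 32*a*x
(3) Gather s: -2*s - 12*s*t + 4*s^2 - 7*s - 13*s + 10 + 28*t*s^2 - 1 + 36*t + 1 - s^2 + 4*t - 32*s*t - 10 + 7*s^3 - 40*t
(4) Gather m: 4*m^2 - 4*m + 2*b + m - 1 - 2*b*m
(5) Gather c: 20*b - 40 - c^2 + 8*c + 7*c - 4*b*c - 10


(1) = -n^3 + n^2*(x - 32) + n*(10*x^2 - 2*x - 308) + 8*x^3 + 100*x^2 - 224*x - 784
(2) = a^2*(-120*x - 36) + a*(-60*x^2 + 202*x + 66) + 60*x^3 + 88*x^2 - 79*x - 30
(3) = 7*s^3 + s^2*(28*t + 3) + s*(-44*t - 22)
(4) = 2*b + 4*m^2 + m*(-2*b - 3) - 1
(5) = 20*b - c^2 + c*(15 - 4*b) - 50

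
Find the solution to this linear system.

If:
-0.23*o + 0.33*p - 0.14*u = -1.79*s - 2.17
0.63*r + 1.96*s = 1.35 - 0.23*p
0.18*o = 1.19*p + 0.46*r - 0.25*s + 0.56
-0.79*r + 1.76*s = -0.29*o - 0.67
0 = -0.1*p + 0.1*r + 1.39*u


Then:
o = 7.13
p = -0.60
r = 3.00
s = -0.21
u = -0.26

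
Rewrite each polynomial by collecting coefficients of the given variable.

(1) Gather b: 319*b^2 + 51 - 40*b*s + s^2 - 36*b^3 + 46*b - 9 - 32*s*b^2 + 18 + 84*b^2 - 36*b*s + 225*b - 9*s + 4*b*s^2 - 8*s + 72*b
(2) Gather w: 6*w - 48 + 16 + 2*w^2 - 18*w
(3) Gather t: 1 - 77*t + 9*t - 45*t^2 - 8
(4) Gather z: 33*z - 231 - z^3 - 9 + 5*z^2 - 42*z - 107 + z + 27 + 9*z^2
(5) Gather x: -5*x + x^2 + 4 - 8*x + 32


(1) = -36*b^3 + b^2*(403 - 32*s) + b*(4*s^2 - 76*s + 343) + s^2 - 17*s + 60
(2) = 2*w^2 - 12*w - 32
(3) = -45*t^2 - 68*t - 7
(4) = -z^3 + 14*z^2 - 8*z - 320
(5) = x^2 - 13*x + 36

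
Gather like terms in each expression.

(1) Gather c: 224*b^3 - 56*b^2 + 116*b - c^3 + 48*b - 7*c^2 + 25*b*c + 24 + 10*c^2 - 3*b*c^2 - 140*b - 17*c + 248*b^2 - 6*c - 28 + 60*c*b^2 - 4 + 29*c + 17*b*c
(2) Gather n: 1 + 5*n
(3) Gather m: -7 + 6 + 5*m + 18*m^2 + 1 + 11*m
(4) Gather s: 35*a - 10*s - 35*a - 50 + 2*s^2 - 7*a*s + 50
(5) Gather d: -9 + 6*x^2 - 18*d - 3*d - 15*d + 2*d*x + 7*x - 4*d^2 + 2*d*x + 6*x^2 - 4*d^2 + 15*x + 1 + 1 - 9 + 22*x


(1) = 224*b^3 + 192*b^2 + 24*b - c^3 + c^2*(3 - 3*b) + c*(60*b^2 + 42*b + 6) - 8
(2) = 5*n + 1
(3) = 18*m^2 + 16*m
(4) = 2*s^2 + s*(-7*a - 10)
(5) = -8*d^2 + d*(4*x - 36) + 12*x^2 + 44*x - 16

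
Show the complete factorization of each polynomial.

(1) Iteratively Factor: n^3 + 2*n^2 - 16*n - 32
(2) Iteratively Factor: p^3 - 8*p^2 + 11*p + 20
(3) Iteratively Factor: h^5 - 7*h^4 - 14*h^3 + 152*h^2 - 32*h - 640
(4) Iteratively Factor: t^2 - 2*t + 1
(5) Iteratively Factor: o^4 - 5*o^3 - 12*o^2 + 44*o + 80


(1) = (n - 4)*(n^2 + 6*n + 8) = (n - 4)*(n + 2)*(n + 4)
(2) = (p - 5)*(p^2 - 3*p - 4) = (p - 5)*(p + 1)*(p - 4)
(3) = (h + 4)*(h^4 - 11*h^3 + 30*h^2 + 32*h - 160) = (h - 4)*(h + 4)*(h^3 - 7*h^2 + 2*h + 40) = (h - 4)^2*(h + 4)*(h^2 - 3*h - 10) = (h - 5)*(h - 4)^2*(h + 4)*(h + 2)
(4) = (t - 1)*(t - 1)
(5) = (o + 2)*(o^3 - 7*o^2 + 2*o + 40) = (o - 5)*(o + 2)*(o^2 - 2*o - 8) = (o - 5)*(o - 4)*(o + 2)*(o + 2)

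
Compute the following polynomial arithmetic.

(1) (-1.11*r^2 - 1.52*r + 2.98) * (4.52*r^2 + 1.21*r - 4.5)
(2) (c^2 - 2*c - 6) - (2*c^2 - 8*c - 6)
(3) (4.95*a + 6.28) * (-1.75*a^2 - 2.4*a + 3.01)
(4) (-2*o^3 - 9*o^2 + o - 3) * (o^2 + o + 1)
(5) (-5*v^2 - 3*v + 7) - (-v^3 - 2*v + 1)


(1) = -5.0172*r^4 - 8.2135*r^3 + 16.6254*r^2 + 10.4458*r - 13.41
(2) = -c^2 + 6*c
(3) = -8.6625*a^3 - 22.87*a^2 - 0.1725*a + 18.9028
(4) = -2*o^5 - 11*o^4 - 10*o^3 - 11*o^2 - 2*o - 3
(5) = v^3 - 5*v^2 - v + 6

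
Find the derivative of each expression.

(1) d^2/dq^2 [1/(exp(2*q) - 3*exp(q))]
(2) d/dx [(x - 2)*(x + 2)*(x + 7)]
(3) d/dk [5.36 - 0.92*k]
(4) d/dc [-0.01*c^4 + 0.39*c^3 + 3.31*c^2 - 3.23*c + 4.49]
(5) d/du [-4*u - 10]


(1) = ((3 - 4*exp(q))*(exp(q) - 3) + 2*(2*exp(q) - 3)^2)*exp(-q)/(exp(q) - 3)^3
(2) = 3*x^2 + 14*x - 4
(3) = -0.920000000000000
(4) = -0.04*c^3 + 1.17*c^2 + 6.62*c - 3.23
(5) = -4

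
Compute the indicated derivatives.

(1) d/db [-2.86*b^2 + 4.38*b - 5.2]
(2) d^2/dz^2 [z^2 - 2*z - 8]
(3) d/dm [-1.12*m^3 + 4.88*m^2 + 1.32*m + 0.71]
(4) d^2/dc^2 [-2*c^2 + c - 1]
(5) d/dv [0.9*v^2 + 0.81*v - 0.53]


(1) = 4.38 - 5.72*b
(2) = 2
(3) = -3.36*m^2 + 9.76*m + 1.32
(4) = -4
(5) = 1.8*v + 0.81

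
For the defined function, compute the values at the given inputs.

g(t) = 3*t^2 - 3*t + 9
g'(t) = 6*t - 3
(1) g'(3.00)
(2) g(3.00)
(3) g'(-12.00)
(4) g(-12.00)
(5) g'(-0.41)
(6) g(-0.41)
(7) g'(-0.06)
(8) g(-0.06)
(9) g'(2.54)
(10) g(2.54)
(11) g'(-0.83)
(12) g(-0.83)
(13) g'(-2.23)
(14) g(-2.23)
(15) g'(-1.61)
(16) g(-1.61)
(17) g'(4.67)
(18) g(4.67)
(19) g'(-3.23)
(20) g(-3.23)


(1) = 15.00
(2) = 27.00
(3) = -75.00
(4) = 477.00
(5) = -5.46
(6) = 10.73
(7) = -3.36
(8) = 9.19
(9) = 12.24
(10) = 20.73
(11) = -7.98
(12) = 13.56
(13) = -16.38
(14) = 30.61
(15) = -12.66
(16) = 21.61
(17) = 25.02
(18) = 60.42
(19) = -22.38
(20) = 49.99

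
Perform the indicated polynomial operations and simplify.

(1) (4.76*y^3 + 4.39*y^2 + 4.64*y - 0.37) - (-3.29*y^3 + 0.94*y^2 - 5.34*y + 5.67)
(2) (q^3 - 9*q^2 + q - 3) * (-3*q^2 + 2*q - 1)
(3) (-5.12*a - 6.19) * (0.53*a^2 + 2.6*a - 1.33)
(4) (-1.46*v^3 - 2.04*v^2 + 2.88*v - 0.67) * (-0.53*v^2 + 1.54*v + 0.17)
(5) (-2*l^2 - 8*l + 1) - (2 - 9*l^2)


(1) = 8.05*y^3 + 3.45*y^2 + 9.98*y - 6.04
(2) = -3*q^5 + 29*q^4 - 22*q^3 + 20*q^2 - 7*q + 3
(3) = -2.7136*a^3 - 16.5927*a^2 - 9.2844*a + 8.2327
(4) = 0.7738*v^5 - 1.1672*v^4 - 4.9162*v^3 + 4.4435*v^2 - 0.5422*v - 0.1139
(5) = 7*l^2 - 8*l - 1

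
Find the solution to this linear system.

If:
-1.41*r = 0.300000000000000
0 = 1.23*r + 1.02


Then:
No Solution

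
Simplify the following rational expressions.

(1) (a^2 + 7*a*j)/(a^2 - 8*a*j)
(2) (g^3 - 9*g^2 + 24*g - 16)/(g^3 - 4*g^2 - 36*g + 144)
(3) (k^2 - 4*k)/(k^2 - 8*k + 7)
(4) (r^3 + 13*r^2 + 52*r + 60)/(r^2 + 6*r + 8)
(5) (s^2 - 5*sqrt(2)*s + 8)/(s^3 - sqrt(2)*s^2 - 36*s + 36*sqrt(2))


(1) = (a + 7*j)/(a - 8*j)
(2) = (g^2 - 5*g + 4)/(g^2 - 36)
(3) = (k^2 - 4*k)/(k^2 - 8*k + 7)
(4) = (r^2 + 11*r + 30)/(r + 4)
(5) = (s - 4*sqrt(2))/(s^2 - 36)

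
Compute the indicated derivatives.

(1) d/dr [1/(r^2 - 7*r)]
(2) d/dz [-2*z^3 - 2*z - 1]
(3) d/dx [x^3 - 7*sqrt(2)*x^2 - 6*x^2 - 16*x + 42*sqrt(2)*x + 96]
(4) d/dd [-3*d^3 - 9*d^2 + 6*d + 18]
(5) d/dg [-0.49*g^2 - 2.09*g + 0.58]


(1) = (7 - 2*r)/(r^2*(r - 7)^2)
(2) = -6*z^2 - 2
(3) = 3*x^2 - 14*sqrt(2)*x - 12*x - 16 + 42*sqrt(2)
(4) = -9*d^2 - 18*d + 6
(5) = -0.98*g - 2.09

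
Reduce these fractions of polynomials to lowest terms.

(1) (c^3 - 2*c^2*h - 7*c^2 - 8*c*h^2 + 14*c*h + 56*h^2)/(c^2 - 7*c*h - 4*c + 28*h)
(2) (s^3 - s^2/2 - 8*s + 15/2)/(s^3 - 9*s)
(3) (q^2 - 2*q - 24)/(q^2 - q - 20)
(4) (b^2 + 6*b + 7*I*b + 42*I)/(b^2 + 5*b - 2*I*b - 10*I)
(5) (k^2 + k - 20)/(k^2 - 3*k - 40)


(1) = (c^3 - 2*c^2*h - 7*c^2 - 8*c*h^2 + 14*c*h + 56*h^2)/(c^2 - 7*c*h - 4*c + 28*h)
(2) = (2*s^2 - 7*s + 5)/(2*s^2 - 6*s)
(3) = (q - 6)/(q - 5)
(4) = (b^2 + b*(6 + 7*I) + 42*I)/(b^2 + b*(5 - 2*I) - 10*I)
(5) = (k - 4)/(k - 8)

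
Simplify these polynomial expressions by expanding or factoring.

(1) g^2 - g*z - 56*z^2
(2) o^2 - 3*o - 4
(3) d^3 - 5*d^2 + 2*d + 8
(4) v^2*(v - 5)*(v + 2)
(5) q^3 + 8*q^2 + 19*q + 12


(1) = (g - 8*z)*(g + 7*z)
(2) = (o - 4)*(o + 1)
(3) = (d - 4)*(d - 2)*(d + 1)
(4) = v^4 - 3*v^3 - 10*v^2
(5) = (q + 1)*(q + 3)*(q + 4)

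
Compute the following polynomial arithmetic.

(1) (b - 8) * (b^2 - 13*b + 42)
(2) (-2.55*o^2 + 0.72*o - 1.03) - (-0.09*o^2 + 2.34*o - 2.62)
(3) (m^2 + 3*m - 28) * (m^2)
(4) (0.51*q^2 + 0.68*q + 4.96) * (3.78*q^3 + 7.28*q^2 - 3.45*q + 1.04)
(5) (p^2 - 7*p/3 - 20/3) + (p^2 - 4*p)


(1) = b^3 - 21*b^2 + 146*b - 336
(2) = -2.46*o^2 - 1.62*o + 1.59
(3) = m^4 + 3*m^3 - 28*m^2
(4) = 1.9278*q^5 + 6.2832*q^4 + 21.9397*q^3 + 34.2932*q^2 - 16.4048*q + 5.1584
(5) = 2*p^2 - 19*p/3 - 20/3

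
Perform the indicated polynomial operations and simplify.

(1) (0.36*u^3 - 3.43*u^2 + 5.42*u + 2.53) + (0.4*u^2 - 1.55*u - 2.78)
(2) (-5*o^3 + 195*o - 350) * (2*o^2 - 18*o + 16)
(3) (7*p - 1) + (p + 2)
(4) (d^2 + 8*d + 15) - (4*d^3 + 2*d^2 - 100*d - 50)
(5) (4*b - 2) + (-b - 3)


(1) = 0.36*u^3 - 3.03*u^2 + 3.87*u - 0.25
(2) = -10*o^5 + 90*o^4 + 310*o^3 - 4210*o^2 + 9420*o - 5600
(3) = 8*p + 1
(4) = -4*d^3 - d^2 + 108*d + 65
(5) = 3*b - 5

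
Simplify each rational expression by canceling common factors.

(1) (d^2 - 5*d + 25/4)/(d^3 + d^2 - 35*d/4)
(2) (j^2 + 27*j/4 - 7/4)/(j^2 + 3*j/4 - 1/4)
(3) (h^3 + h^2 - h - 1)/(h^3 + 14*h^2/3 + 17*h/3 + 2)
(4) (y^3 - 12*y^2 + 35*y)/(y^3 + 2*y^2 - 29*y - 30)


(1) = (2*d - 5)/(2*d^2 + 7*d)
(2) = (j + 7)/(j + 1)
(3) = (3*h^2 - 3)/(3*h^2 + 11*h + 6)
(4) = (y^2 - 7*y)/(y^2 + 7*y + 6)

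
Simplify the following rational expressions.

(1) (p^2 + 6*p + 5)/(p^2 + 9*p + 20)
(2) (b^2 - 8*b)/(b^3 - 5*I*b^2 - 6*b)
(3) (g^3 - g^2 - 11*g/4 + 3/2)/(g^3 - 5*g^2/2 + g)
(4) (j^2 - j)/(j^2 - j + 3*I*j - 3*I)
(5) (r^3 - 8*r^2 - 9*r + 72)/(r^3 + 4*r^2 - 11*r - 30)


(1) = (p + 1)/(p + 4)
(2) = (b - 8)/(b^2 - 5*I*b - 6)
(3) = (2*g + 3)/(2*g)
(4) = j/(j + 3*I)
(5) = (r^2 - 5*r - 24)/(r^2 + 7*r + 10)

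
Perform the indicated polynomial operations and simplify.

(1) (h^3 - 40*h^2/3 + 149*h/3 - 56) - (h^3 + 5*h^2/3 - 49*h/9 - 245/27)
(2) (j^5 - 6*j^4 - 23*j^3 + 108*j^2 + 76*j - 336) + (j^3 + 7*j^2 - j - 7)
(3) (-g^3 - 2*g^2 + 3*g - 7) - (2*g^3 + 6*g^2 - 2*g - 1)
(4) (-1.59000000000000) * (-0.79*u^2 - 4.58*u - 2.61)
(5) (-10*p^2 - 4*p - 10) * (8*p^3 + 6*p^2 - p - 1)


(1) = -15*h^2 + 496*h/9 - 1267/27
(2) = j^5 - 6*j^4 - 22*j^3 + 115*j^2 + 75*j - 343
(3) = -3*g^3 - 8*g^2 + 5*g - 6
(4) = 1.2561*u^2 + 7.2822*u + 4.1499
(5) = -80*p^5 - 92*p^4 - 94*p^3 - 46*p^2 + 14*p + 10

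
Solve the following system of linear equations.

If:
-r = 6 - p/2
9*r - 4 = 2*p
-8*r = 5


Then:
No Solution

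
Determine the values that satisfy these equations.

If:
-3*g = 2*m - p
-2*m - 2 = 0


Then:
g = p/3 + 2/3
m = -1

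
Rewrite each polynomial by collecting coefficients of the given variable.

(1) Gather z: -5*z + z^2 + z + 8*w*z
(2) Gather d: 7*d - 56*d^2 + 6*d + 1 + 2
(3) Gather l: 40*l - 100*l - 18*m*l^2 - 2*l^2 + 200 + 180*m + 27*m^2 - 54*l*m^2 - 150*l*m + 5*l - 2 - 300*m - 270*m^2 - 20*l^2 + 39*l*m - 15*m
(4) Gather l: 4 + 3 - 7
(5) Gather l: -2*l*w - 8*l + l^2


(1) = z^2 + z*(8*w - 4)
(2) = -56*d^2 + 13*d + 3
(3) = l^2*(-18*m - 22) + l*(-54*m^2 - 111*m - 55) - 243*m^2 - 135*m + 198
(4) = 0
(5) = l^2 + l*(-2*w - 8)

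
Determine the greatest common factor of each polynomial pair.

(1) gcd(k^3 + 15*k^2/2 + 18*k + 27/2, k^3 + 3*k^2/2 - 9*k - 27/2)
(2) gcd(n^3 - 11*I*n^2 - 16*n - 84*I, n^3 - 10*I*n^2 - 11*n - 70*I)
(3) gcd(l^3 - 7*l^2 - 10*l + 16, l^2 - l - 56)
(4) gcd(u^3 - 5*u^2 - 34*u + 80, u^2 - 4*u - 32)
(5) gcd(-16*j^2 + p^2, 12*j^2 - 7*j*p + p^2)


(1) = gcd((k + 3/2)*(k + 3)^2, (k - 3)*(k + 3/2)*(k + 3)) = k^2 + 9*k/2 + 9/2
(2) = n^2 - 5*I*n + 14
(3) = gcd((l - 8)*(l - 1)*(l + 2), (l - 8)*(l + 7)) = l - 8
(4) = u - 8
(5) = gcd((-4*j + p)*(4*j + p), (-4*j + p)*(-3*j + p)) = -4*j + p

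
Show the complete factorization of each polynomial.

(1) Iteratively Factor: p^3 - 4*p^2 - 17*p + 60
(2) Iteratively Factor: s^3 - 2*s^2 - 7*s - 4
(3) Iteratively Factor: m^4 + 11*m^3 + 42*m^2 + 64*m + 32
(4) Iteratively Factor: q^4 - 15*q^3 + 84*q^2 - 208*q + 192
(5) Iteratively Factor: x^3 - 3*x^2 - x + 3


(1) = (p - 5)*(p^2 + p - 12) = (p - 5)*(p + 4)*(p - 3)
(2) = (s + 1)*(s^2 - 3*s - 4) = (s - 4)*(s + 1)*(s + 1)
(3) = (m + 4)*(m^3 + 7*m^2 + 14*m + 8) = (m + 1)*(m + 4)*(m^2 + 6*m + 8) = (m + 1)*(m + 2)*(m + 4)*(m + 4)
(4) = (q - 4)*(q^3 - 11*q^2 + 40*q - 48) = (q - 4)^2*(q^2 - 7*q + 12) = (q - 4)^2*(q - 3)*(q - 4)
(5) = (x + 1)*(x^2 - 4*x + 3) = (x - 1)*(x + 1)*(x - 3)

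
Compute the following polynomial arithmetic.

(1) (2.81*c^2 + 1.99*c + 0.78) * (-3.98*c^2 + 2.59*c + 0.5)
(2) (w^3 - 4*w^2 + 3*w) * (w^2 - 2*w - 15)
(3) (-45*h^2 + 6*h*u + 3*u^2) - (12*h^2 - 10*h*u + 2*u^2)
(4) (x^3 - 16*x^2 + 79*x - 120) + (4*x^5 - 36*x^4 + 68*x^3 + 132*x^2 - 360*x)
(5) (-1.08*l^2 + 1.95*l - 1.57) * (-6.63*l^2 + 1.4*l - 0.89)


(1) = -11.1838*c^4 - 0.6423*c^3 + 3.4547*c^2 + 3.0152*c + 0.39
(2) = w^5 - 6*w^4 - 4*w^3 + 54*w^2 - 45*w
(3) = -57*h^2 + 16*h*u + u^2
(4) = 4*x^5 - 36*x^4 + 69*x^3 + 116*x^2 - 281*x - 120
(5) = 7.1604*l^4 - 14.4405*l^3 + 14.1003*l^2 - 3.9335*l + 1.3973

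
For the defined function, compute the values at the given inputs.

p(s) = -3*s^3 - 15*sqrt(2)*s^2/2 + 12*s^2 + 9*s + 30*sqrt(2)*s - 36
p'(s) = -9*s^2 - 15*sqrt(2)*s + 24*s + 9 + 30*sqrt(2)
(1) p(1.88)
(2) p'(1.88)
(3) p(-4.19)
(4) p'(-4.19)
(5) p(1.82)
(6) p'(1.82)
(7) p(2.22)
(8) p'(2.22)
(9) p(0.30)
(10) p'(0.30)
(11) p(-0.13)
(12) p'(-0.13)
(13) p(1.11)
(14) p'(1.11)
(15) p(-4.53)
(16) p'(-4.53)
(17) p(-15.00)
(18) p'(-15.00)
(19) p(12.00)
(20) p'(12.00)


(1) = 45.67
(2) = 24.86
(3) = -6.33
(4) = -118.26
(5) = 44.13
(6) = 26.69
(7) = 52.21
(8) = 13.26
(9) = -20.53
(10) = 51.45
(11) = -42.66
(12) = 50.91
(13) = 18.70
(14) = 43.43
(15) = 38.51
(16) = -145.89
(17) = 9631.12
(18) = -2015.38
(19) = -4402.23
(20) = -1211.13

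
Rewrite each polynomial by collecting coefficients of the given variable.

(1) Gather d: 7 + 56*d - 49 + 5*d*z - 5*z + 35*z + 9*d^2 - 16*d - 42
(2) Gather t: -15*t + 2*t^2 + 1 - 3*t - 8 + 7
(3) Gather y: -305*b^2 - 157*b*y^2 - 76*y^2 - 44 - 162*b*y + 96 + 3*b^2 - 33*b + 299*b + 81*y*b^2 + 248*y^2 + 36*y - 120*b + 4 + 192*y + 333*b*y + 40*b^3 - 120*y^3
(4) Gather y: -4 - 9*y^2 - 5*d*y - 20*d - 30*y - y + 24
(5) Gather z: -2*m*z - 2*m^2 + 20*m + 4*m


(1) = 9*d^2 + d*(5*z + 40) + 30*z - 84
(2) = 2*t^2 - 18*t
(3) = 40*b^3 - 302*b^2 + 146*b - 120*y^3 + y^2*(172 - 157*b) + y*(81*b^2 + 171*b + 228) + 56
(4) = -20*d - 9*y^2 + y*(-5*d - 31) + 20
(5) = -2*m^2 - 2*m*z + 24*m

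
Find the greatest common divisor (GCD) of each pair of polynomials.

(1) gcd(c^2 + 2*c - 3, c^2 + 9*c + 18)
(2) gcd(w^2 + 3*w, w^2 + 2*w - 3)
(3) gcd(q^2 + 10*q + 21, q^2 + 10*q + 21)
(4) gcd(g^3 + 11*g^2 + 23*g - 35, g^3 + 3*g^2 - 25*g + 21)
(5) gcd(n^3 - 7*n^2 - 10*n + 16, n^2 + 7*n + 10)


(1) = gcd((c - 1)*(c + 3), (c + 3)*(c + 6)) = c + 3
(2) = gcd(w*(w + 3), (w - 1)*(w + 3)) = w + 3
(3) = gcd((q + 3)*(q + 7), (q + 3)*(q + 7)) = q^2 + 10*q + 21
(4) = g^2 + 6*g - 7
(5) = gcd((n - 8)*(n - 1)*(n + 2), (n + 2)*(n + 5)) = n + 2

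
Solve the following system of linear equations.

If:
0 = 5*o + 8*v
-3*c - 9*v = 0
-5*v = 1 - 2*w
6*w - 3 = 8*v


Then:
c = 0
o = 0
v = 0
w = 1/2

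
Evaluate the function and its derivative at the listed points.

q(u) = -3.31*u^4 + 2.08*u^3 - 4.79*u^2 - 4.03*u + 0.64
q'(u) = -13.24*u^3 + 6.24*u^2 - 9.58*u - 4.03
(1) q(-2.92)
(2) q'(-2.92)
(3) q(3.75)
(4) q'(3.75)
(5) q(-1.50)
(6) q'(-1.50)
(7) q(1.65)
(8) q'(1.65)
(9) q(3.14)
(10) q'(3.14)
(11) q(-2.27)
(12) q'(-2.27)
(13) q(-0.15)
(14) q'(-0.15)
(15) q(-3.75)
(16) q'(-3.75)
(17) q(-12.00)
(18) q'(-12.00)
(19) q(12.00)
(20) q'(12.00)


(1) = -320.86
(2) = 406.79
(3) = -626.71
(4) = -650.41
(5) = -27.87
(6) = 69.06
(7) = -34.24
(8) = -62.32
(9) = -316.62
(10) = -382.49
(11) = -127.11
(12) = 204.74
(13) = 1.13
(14) = -2.41
(15) = -815.86
(16) = 817.85
(17) = -72871.16
(18) = 23888.21
(19) = -65779.40
(20) = -22099.15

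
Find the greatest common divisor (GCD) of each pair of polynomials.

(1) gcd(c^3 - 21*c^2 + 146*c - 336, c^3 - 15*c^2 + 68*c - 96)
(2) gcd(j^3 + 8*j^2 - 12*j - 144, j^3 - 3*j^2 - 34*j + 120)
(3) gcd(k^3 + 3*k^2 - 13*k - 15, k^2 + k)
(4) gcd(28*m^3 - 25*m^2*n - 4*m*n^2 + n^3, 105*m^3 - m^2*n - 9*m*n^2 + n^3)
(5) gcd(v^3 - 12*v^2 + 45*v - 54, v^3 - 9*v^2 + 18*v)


(1) = gcd((c - 8)*(c - 7)*(c - 6), (c - 8)*(c - 4)*(c - 3)) = c - 8
(2) = j^2 + 2*j - 24
(3) = gcd((k - 3)*(k + 1)*(k + 5), k*(k + 1)) = k + 1
(4) = gcd((-7*m + n)*(-m + n)*(4*m + n), (-7*m + n)*(-5*m + n)*(3*m + n)) = 7*m - n
(5) = gcd((v - 6)*(v - 3)^2, v*(v - 6)*(v - 3)) = v^2 - 9*v + 18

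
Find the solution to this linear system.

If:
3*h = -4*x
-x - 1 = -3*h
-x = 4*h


Then:
No Solution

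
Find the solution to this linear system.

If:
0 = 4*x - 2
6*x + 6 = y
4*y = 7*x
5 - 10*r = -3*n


Then:
No Solution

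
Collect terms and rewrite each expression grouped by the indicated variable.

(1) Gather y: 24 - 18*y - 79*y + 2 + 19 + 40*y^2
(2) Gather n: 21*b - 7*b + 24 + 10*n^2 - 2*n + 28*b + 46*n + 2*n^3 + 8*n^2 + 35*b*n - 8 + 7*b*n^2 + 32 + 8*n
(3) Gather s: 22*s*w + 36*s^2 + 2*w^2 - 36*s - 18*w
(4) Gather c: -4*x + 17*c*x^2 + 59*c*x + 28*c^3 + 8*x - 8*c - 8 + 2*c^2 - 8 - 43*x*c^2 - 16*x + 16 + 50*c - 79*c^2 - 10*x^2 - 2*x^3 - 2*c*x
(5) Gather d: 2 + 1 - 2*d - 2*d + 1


(1) = 40*y^2 - 97*y + 45
(2) = 42*b + 2*n^3 + n^2*(7*b + 18) + n*(35*b + 52) + 48
(3) = 36*s^2 + s*(22*w - 36) + 2*w^2 - 18*w
(4) = 28*c^3 + c^2*(-43*x - 77) + c*(17*x^2 + 57*x + 42) - 2*x^3 - 10*x^2 - 12*x
(5) = 4 - 4*d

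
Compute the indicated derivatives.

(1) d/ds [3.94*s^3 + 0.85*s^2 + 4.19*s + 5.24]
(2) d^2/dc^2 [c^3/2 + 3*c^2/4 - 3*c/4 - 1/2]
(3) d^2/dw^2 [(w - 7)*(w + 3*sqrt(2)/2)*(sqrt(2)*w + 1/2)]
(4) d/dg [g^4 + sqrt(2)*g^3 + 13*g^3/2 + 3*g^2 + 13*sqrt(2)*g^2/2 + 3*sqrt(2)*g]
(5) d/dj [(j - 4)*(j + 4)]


(1) = 11.82*s^2 + 1.7*s + 4.19
(2) = 3*c + 3/2
(3) = 6*sqrt(2)*w - 14*sqrt(2) + 7
(4) = 4*g^3 + 3*sqrt(2)*g^2 + 39*g^2/2 + 6*g + 13*sqrt(2)*g + 3*sqrt(2)
(5) = 2*j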